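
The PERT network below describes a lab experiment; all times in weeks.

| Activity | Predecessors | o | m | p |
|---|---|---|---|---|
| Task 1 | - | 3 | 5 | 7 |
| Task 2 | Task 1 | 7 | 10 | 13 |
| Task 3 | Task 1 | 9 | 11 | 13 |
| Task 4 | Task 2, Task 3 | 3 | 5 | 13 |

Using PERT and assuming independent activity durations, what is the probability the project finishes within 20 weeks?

0.148

te_Task 1 = (3 + 4·5 + 7)/6 = 30/6 = 5; σ²_Task 1 = ((7−3)/6)² = 0.444
te_Task 2 = (7 + 4·10 + 13)/6 = 60/6 = 10; σ²_Task 2 = ((13−7)/6)² = 1.000
te_Task 3 = (9 + 4·11 + 13)/6 = 66/6 = 11; σ²_Task 3 = ((13−9)/6)² = 0.444
te_Task 4 = (3 + 4·5 + 13)/6 = 36/6 = 6; σ²_Task 4 = ((13−3)/6)² = 2.778

Forward pass:
ES_Task 1 = 0; EF_Task 1 = 5
ES_Task 2 = 5; EF_Task 2 = 5+10 = 15
ES_Task 3 = 5; EF_Task 3 = 5+11 = 16
ES_Task 4 = max(EF_Task 2=15, EF_Task 3=16) = 16; EF_Task 4 = 16+6 = 22
Expected project duration μ = 22 weeks. Critical path: Task 1 → Task 3 → Task 4.

Variance along critical path = 0.444 + 0.444 + 2.778 = 3.667; σ = √3.667 = 1.915 weeks.
Z = (20 − 22) / 1.915 = -1.044
P(T ≤ 20) = Φ(-1.044) ≈ 0.148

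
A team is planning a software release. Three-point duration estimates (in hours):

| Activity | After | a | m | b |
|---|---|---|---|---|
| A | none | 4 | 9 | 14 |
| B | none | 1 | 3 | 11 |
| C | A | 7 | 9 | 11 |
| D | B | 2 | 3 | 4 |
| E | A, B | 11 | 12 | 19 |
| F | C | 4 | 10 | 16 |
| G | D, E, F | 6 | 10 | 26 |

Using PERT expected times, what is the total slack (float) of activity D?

te_A = (4 + 4·9 + 14)/6 = 54/6 = 9
te_B = (1 + 4·3 + 11)/6 = 24/6 = 4
te_C = (7 + 4·9 + 11)/6 = 54/6 = 9
te_D = (2 + 4·3 + 4)/6 = 18/6 = 3
te_E = (11 + 4·12 + 19)/6 = 78/6 = 13
te_F = (4 + 4·10 + 16)/6 = 60/6 = 10
te_G = (6 + 4·10 + 26)/6 = 72/6 = 12

Forward pass:
ES_A = 0; EF_A = 9
ES_B = 0; EF_B = 4
ES_C = 9; EF_C = 9+9 = 18
ES_D = 4; EF_D = 4+3 = 7
ES_E = max(EF_A=9, EF_B=4) = 9; EF_E = 9+13 = 22
ES_F = 18; EF_F = 18+10 = 28
ES_G = max(EF_D=7, EF_E=22, EF_F=28) = 28; EF_G = 28+12 = 40
Expected project duration μ = 40 hours. Critical path: A → C → F → G.

Backward pass:
LF_G = 40; LS_G = 40−12 = 28
LF_F = LS_G = 28; LS_F = 28−10 = 18
LF_E = LS_G = 28; LS_E = 28−13 = 15
LF_D = LS_G = 28; LS_D = 28−3 = 25
LF_C = LS_F = 18; LS_C = 18−9 = 9
LF_B = min(LS_D=25, LS_E=15) = 15; LS_B = 15−4 = 11
LF_A = min(LS_C=9, LS_E=15) = 9; LS_A = 9−9 = 0
Slack_D = LS_D − ES_D = 25 − 4 = 21

21 hours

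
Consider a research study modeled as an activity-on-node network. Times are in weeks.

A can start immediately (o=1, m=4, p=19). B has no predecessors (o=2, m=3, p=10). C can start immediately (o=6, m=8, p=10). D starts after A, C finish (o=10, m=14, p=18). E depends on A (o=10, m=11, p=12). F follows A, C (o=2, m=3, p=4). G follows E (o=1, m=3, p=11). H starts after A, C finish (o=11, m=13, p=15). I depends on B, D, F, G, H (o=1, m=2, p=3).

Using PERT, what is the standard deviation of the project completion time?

te_A = (1 + 4·4 + 19)/6 = 36/6 = 6; σ²_A = ((19−1)/6)² = 9.000
te_B = (2 + 4·3 + 10)/6 = 24/6 = 4; σ²_B = ((10−2)/6)² = 1.778
te_C = (6 + 4·8 + 10)/6 = 48/6 = 8; σ²_C = ((10−6)/6)² = 0.444
te_D = (10 + 4·14 + 18)/6 = 84/6 = 14; σ²_D = ((18−10)/6)² = 1.778
te_E = (10 + 4·11 + 12)/6 = 66/6 = 11; σ²_E = ((12−10)/6)² = 0.111
te_F = (2 + 4·3 + 4)/6 = 18/6 = 3; σ²_F = ((4−2)/6)² = 0.111
te_G = (1 + 4·3 + 11)/6 = 24/6 = 4; σ²_G = ((11−1)/6)² = 2.778
te_H = (11 + 4·13 + 15)/6 = 78/6 = 13; σ²_H = ((15−11)/6)² = 0.444
te_I = (1 + 4·2 + 3)/6 = 12/6 = 2; σ²_I = ((3−1)/6)² = 0.111

Forward pass:
ES_A = 0; EF_A = 6
ES_B = 0; EF_B = 4
ES_C = 0; EF_C = 8
ES_D = max(EF_A=6, EF_C=8) = 8; EF_D = 8+14 = 22
ES_E = 6; EF_E = 6+11 = 17
ES_F = max(EF_A=6, EF_C=8) = 8; EF_F = 8+3 = 11
ES_G = 17; EF_G = 17+4 = 21
ES_H = max(EF_A=6, EF_C=8) = 8; EF_H = 8+13 = 21
ES_I = max(EF_B=4, EF_D=22, EF_F=11, EF_G=21, EF_H=21) = 22; EF_I = 22+2 = 24
Expected project duration μ = 24 weeks. Critical path: C → D → I.

Variance along critical path = 0.444 + 1.778 + 0.111 = 2.333
σ = √2.333 = 1.528 weeks

1.53 weeks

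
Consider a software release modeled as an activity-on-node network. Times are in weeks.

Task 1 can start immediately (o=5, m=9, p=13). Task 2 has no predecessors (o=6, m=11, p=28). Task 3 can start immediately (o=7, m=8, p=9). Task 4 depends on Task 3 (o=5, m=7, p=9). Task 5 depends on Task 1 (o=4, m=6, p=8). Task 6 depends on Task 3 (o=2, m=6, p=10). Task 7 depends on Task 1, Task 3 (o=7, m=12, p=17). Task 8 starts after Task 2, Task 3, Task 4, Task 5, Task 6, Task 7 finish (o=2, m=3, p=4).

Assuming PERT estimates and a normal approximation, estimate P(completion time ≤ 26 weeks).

0.823

te_Task 1 = (5 + 4·9 + 13)/6 = 54/6 = 9; σ²_Task 1 = ((13−5)/6)² = 1.778
te_Task 2 = (6 + 4·11 + 28)/6 = 78/6 = 13; σ²_Task 2 = ((28−6)/6)² = 13.444
te_Task 3 = (7 + 4·8 + 9)/6 = 48/6 = 8; σ²_Task 3 = ((9−7)/6)² = 0.111
te_Task 4 = (5 + 4·7 + 9)/6 = 42/6 = 7; σ²_Task 4 = ((9−5)/6)² = 0.444
te_Task 5 = (4 + 4·6 + 8)/6 = 36/6 = 6; σ²_Task 5 = ((8−4)/6)² = 0.444
te_Task 6 = (2 + 4·6 + 10)/6 = 36/6 = 6; σ²_Task 6 = ((10−2)/6)² = 1.778
te_Task 7 = (7 + 4·12 + 17)/6 = 72/6 = 12; σ²_Task 7 = ((17−7)/6)² = 2.778
te_Task 8 = (2 + 4·3 + 4)/6 = 18/6 = 3; σ²_Task 8 = ((4−2)/6)² = 0.111

Forward pass:
ES_Task 1 = 0; EF_Task 1 = 9
ES_Task 2 = 0; EF_Task 2 = 13
ES_Task 3 = 0; EF_Task 3 = 8
ES_Task 4 = 8; EF_Task 4 = 8+7 = 15
ES_Task 5 = 9; EF_Task 5 = 9+6 = 15
ES_Task 6 = 8; EF_Task 6 = 8+6 = 14
ES_Task 7 = max(EF_Task 1=9, EF_Task 3=8) = 9; EF_Task 7 = 9+12 = 21
ES_Task 8 = max(EF_Task 2=13, EF_Task 3=8, EF_Task 4=15, EF_Task 5=15, EF_Task 6=14, EF_Task 7=21) = 21; EF_Task 8 = 21+3 = 24
Expected project duration μ = 24 weeks. Critical path: Task 1 → Task 7 → Task 8.

Variance along critical path = 1.778 + 2.778 + 0.111 = 4.667; σ = √4.667 = 2.160 weeks.
Z = (26 − 24) / 2.160 = 0.926
P(T ≤ 26) = Φ(0.926) ≈ 0.823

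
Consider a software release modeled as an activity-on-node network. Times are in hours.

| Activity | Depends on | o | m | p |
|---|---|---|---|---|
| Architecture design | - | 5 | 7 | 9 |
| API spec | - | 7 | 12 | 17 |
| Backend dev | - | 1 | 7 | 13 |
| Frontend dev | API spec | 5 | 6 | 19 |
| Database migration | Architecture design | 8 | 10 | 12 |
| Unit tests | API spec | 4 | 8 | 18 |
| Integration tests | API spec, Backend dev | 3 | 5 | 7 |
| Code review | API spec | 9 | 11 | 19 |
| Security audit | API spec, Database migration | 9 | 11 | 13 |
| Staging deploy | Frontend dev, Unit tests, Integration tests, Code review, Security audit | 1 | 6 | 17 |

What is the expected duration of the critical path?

35 hours

te_Architecture design = (5 + 4·7 + 9)/6 = 42/6 = 7
te_API spec = (7 + 4·12 + 17)/6 = 72/6 = 12
te_Backend dev = (1 + 4·7 + 13)/6 = 42/6 = 7
te_Frontend dev = (5 + 4·6 + 19)/6 = 48/6 = 8
te_Database migration = (8 + 4·10 + 12)/6 = 60/6 = 10
te_Unit tests = (4 + 4·8 + 18)/6 = 54/6 = 9
te_Integration tests = (3 + 4·5 + 7)/6 = 30/6 = 5
te_Code review = (9 + 4·11 + 19)/6 = 72/6 = 12
te_Security audit = (9 + 4·11 + 13)/6 = 66/6 = 11
te_Staging deploy = (1 + 4·6 + 17)/6 = 42/6 = 7

Forward pass:
ES_Architecture design = 0; EF_Architecture design = 7
ES_API spec = 0; EF_API spec = 12
ES_Backend dev = 0; EF_Backend dev = 7
ES_Frontend dev = 12; EF_Frontend dev = 12+8 = 20
ES_Database migration = 7; EF_Database migration = 7+10 = 17
ES_Unit tests = 12; EF_Unit tests = 12+9 = 21
ES_Integration tests = max(EF_API spec=12, EF_Backend dev=7) = 12; EF_Integration tests = 12+5 = 17
ES_Code review = 12; EF_Code review = 12+12 = 24
ES_Security audit = max(EF_API spec=12, EF_Database migration=17) = 17; EF_Security audit = 17+11 = 28
ES_Staging deploy = max(EF_Frontend dev=20, EF_Unit tests=21, EF_Integration tests=17, EF_Code review=24, EF_Security audit=28) = 28; EF_Staging deploy = 28+7 = 35
Expected project duration μ = 35 hours. Critical path: Architecture design → Database migration → Security audit → Staging deploy.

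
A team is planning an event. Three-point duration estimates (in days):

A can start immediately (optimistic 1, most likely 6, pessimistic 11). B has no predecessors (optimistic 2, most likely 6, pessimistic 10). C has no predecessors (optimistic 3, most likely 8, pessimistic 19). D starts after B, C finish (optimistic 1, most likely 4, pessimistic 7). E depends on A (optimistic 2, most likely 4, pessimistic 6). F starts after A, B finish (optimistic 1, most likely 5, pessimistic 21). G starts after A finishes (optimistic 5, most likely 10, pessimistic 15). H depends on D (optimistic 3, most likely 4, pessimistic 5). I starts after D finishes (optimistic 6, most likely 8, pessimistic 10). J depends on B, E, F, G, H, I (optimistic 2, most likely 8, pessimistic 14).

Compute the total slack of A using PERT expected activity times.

5 days

te_A = (1 + 4·6 + 11)/6 = 36/6 = 6
te_B = (2 + 4·6 + 10)/6 = 36/6 = 6
te_C = (3 + 4·8 + 19)/6 = 54/6 = 9
te_D = (1 + 4·4 + 7)/6 = 24/6 = 4
te_E = (2 + 4·4 + 6)/6 = 24/6 = 4
te_F = (1 + 4·5 + 21)/6 = 42/6 = 7
te_G = (5 + 4·10 + 15)/6 = 60/6 = 10
te_H = (3 + 4·4 + 5)/6 = 24/6 = 4
te_I = (6 + 4·8 + 10)/6 = 48/6 = 8
te_J = (2 + 4·8 + 14)/6 = 48/6 = 8

Forward pass:
ES_A = 0; EF_A = 6
ES_B = 0; EF_B = 6
ES_C = 0; EF_C = 9
ES_D = max(EF_B=6, EF_C=9) = 9; EF_D = 9+4 = 13
ES_E = 6; EF_E = 6+4 = 10
ES_F = max(EF_A=6, EF_B=6) = 6; EF_F = 6+7 = 13
ES_G = 6; EF_G = 6+10 = 16
ES_H = 13; EF_H = 13+4 = 17
ES_I = 13; EF_I = 13+8 = 21
ES_J = max(EF_B=6, EF_E=10, EF_F=13, EF_G=16, EF_H=17, EF_I=21) = 21; EF_J = 21+8 = 29
Expected project duration μ = 29 days. Critical path: C → D → I → J.

Backward pass:
LF_J = 29; LS_J = 29−8 = 21
LF_I = LS_J = 21; LS_I = 21−8 = 13
LF_H = LS_J = 21; LS_H = 21−4 = 17
LF_G = LS_J = 21; LS_G = 21−10 = 11
LF_F = LS_J = 21; LS_F = 21−7 = 14
LF_E = LS_J = 21; LS_E = 21−4 = 17
LF_D = min(LS_H=17, LS_I=13) = 13; LS_D = 13−4 = 9
LF_C = LS_D = 9; LS_C = 9−9 = 0
LF_B = min(LS_D=9, LS_F=14, LS_J=21) = 9; LS_B = 9−6 = 3
LF_A = min(LS_E=17, LS_F=14, LS_G=11) = 11; LS_A = 11−6 = 5
Slack_A = LS_A − ES_A = 5 − 0 = 5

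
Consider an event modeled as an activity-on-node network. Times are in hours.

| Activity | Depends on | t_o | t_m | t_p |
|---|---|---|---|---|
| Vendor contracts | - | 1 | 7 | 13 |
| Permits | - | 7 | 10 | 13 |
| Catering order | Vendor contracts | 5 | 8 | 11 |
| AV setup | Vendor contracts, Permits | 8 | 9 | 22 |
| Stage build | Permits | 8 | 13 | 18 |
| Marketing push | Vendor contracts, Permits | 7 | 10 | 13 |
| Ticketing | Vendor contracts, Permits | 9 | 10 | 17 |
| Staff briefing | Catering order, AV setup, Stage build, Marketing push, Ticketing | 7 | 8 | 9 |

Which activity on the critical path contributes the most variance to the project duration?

Stage build

te_Vendor contracts = (1 + 4·7 + 13)/6 = 42/6 = 7; σ²_Vendor contracts = ((13−1)/6)² = 4.000
te_Permits = (7 + 4·10 + 13)/6 = 60/6 = 10; σ²_Permits = ((13−7)/6)² = 1.000
te_Catering order = (5 + 4·8 + 11)/6 = 48/6 = 8; σ²_Catering order = ((11−5)/6)² = 1.000
te_AV setup = (8 + 4·9 + 22)/6 = 66/6 = 11; σ²_AV setup = ((22−8)/6)² = 5.444
te_Stage build = (8 + 4·13 + 18)/6 = 78/6 = 13; σ²_Stage build = ((18−8)/6)² = 2.778
te_Marketing push = (7 + 4·10 + 13)/6 = 60/6 = 10; σ²_Marketing push = ((13−7)/6)² = 1.000
te_Ticketing = (9 + 4·10 + 17)/6 = 66/6 = 11; σ²_Ticketing = ((17−9)/6)² = 1.778
te_Staff briefing = (7 + 4·8 + 9)/6 = 48/6 = 8; σ²_Staff briefing = ((9−7)/6)² = 0.111

Forward pass:
ES_Vendor contracts = 0; EF_Vendor contracts = 7
ES_Permits = 0; EF_Permits = 10
ES_Catering order = 7; EF_Catering order = 7+8 = 15
ES_AV setup = max(EF_Vendor contracts=7, EF_Permits=10) = 10; EF_AV setup = 10+11 = 21
ES_Stage build = 10; EF_Stage build = 10+13 = 23
ES_Marketing push = max(EF_Vendor contracts=7, EF_Permits=10) = 10; EF_Marketing push = 10+10 = 20
ES_Ticketing = max(EF_Vendor contracts=7, EF_Permits=10) = 10; EF_Ticketing = 10+11 = 21
ES_Staff briefing = max(EF_Catering order=15, EF_AV setup=21, EF_Stage build=23, EF_Marketing push=20, EF_Ticketing=21) = 23; EF_Staff briefing = 23+8 = 31
Expected project duration μ = 31 hours. Critical path: Permits → Stage build → Staff briefing.

Variances on critical path: σ²_Permits=1.000, σ²_Stage build=2.778, σ²_Staff briefing=0.111.
Largest is σ²_Stage build = 2.778.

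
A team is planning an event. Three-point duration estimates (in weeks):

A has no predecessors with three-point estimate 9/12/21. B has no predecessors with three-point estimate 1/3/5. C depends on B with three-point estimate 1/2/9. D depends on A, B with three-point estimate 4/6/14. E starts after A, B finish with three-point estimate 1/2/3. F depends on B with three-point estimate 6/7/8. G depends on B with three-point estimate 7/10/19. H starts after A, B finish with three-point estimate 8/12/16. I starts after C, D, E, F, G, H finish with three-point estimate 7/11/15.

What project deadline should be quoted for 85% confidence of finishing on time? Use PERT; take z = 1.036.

38.8 weeks

te_A = (9 + 4·12 + 21)/6 = 78/6 = 13; σ²_A = ((21−9)/6)² = 4.000
te_B = (1 + 4·3 + 5)/6 = 18/6 = 3; σ²_B = ((5−1)/6)² = 0.444
te_C = (1 + 4·2 + 9)/6 = 18/6 = 3; σ²_C = ((9−1)/6)² = 1.778
te_D = (4 + 4·6 + 14)/6 = 42/6 = 7; σ²_D = ((14−4)/6)² = 2.778
te_E = (1 + 4·2 + 3)/6 = 12/6 = 2; σ²_E = ((3−1)/6)² = 0.111
te_F = (6 + 4·7 + 8)/6 = 42/6 = 7; σ²_F = ((8−6)/6)² = 0.111
te_G = (7 + 4·10 + 19)/6 = 66/6 = 11; σ²_G = ((19−7)/6)² = 4.000
te_H = (8 + 4·12 + 16)/6 = 72/6 = 12; σ²_H = ((16−8)/6)² = 1.778
te_I = (7 + 4·11 + 15)/6 = 66/6 = 11; σ²_I = ((15−7)/6)² = 1.778

Forward pass:
ES_A = 0; EF_A = 13
ES_B = 0; EF_B = 3
ES_C = 3; EF_C = 3+3 = 6
ES_D = max(EF_A=13, EF_B=3) = 13; EF_D = 13+7 = 20
ES_E = max(EF_A=13, EF_B=3) = 13; EF_E = 13+2 = 15
ES_F = 3; EF_F = 3+7 = 10
ES_G = 3; EF_G = 3+11 = 14
ES_H = max(EF_A=13, EF_B=3) = 13; EF_H = 13+12 = 25
ES_I = max(EF_C=6, EF_D=20, EF_E=15, EF_F=10, EF_G=14, EF_H=25) = 25; EF_I = 25+11 = 36
Expected project duration μ = 36 weeks. Critical path: A → H → I.

Variance along critical path = 4.000 + 1.778 + 1.778 = 7.556; σ = 2.749 weeks.
D = μ + z·σ = 36 + 1.036·2.749 = 38.8 weeks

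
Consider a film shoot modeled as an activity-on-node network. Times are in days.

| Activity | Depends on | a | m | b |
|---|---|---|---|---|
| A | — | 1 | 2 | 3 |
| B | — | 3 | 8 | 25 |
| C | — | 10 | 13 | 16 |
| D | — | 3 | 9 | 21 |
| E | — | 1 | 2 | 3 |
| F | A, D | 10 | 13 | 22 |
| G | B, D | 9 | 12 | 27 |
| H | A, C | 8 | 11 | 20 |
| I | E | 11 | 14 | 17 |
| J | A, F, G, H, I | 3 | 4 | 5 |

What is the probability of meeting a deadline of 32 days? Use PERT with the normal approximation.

te_A = (1 + 4·2 + 3)/6 = 12/6 = 2; σ²_A = ((3−1)/6)² = 0.111
te_B = (3 + 4·8 + 25)/6 = 60/6 = 10; σ²_B = ((25−3)/6)² = 13.444
te_C = (10 + 4·13 + 16)/6 = 78/6 = 13; σ²_C = ((16−10)/6)² = 1.000
te_D = (3 + 4·9 + 21)/6 = 60/6 = 10; σ²_D = ((21−3)/6)² = 9.000
te_E = (1 + 4·2 + 3)/6 = 12/6 = 2; σ²_E = ((3−1)/6)² = 0.111
te_F = (10 + 4·13 + 22)/6 = 84/6 = 14; σ²_F = ((22−10)/6)² = 4.000
te_G = (9 + 4·12 + 27)/6 = 84/6 = 14; σ²_G = ((27−9)/6)² = 9.000
te_H = (8 + 4·11 + 20)/6 = 72/6 = 12; σ²_H = ((20−8)/6)² = 4.000
te_I = (11 + 4·14 + 17)/6 = 84/6 = 14; σ²_I = ((17−11)/6)² = 1.000
te_J = (3 + 4·4 + 5)/6 = 24/6 = 4; σ²_J = ((5−3)/6)² = 0.111

Forward pass:
ES_A = 0; EF_A = 2
ES_B = 0; EF_B = 10
ES_C = 0; EF_C = 13
ES_D = 0; EF_D = 10
ES_E = 0; EF_E = 2
ES_F = max(EF_A=2, EF_D=10) = 10; EF_F = 10+14 = 24
ES_G = max(EF_B=10, EF_D=10) = 10; EF_G = 10+14 = 24
ES_H = max(EF_A=2, EF_C=13) = 13; EF_H = 13+12 = 25
ES_I = 2; EF_I = 2+14 = 16
ES_J = max(EF_A=2, EF_F=24, EF_G=24, EF_H=25, EF_I=16) = 25; EF_J = 25+4 = 29
Expected project duration μ = 29 days. Critical path: C → H → J.

Variance along critical path = 1.000 + 4.000 + 0.111 = 5.111; σ = √5.111 = 2.261 days.
Z = (32 − 29) / 2.261 = 1.327
P(T ≤ 32) = Φ(1.327) ≈ 0.908

0.908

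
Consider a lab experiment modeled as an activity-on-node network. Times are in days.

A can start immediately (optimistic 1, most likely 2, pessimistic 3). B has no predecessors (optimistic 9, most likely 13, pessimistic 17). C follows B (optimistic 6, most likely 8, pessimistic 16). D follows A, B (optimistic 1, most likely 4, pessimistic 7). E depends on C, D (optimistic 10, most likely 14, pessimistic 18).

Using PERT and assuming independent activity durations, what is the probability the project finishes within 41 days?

te_A = (1 + 4·2 + 3)/6 = 12/6 = 2; σ²_A = ((3−1)/6)² = 0.111
te_B = (9 + 4·13 + 17)/6 = 78/6 = 13; σ²_B = ((17−9)/6)² = 1.778
te_C = (6 + 4·8 + 16)/6 = 54/6 = 9; σ²_C = ((16−6)/6)² = 2.778
te_D = (1 + 4·4 + 7)/6 = 24/6 = 4; σ²_D = ((7−1)/6)² = 1.000
te_E = (10 + 4·14 + 18)/6 = 84/6 = 14; σ²_E = ((18−10)/6)² = 1.778

Forward pass:
ES_A = 0; EF_A = 2
ES_B = 0; EF_B = 13
ES_C = 13; EF_C = 13+9 = 22
ES_D = max(EF_A=2, EF_B=13) = 13; EF_D = 13+4 = 17
ES_E = max(EF_C=22, EF_D=17) = 22; EF_E = 22+14 = 36
Expected project duration μ = 36 days. Critical path: B → C → E.

Variance along critical path = 1.778 + 2.778 + 1.778 = 6.333; σ = √6.333 = 2.517 days.
Z = (41 − 36) / 2.517 = 1.987
P(T ≤ 41) = Φ(1.987) ≈ 0.977

0.977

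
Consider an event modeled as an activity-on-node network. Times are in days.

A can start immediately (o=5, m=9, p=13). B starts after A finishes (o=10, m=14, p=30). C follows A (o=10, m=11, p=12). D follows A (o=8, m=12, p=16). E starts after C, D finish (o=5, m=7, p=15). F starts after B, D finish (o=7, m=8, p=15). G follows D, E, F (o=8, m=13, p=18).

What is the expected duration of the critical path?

te_A = (5 + 4·9 + 13)/6 = 54/6 = 9
te_B = (10 + 4·14 + 30)/6 = 96/6 = 16
te_C = (10 + 4·11 + 12)/6 = 66/6 = 11
te_D = (8 + 4·12 + 16)/6 = 72/6 = 12
te_E = (5 + 4·7 + 15)/6 = 48/6 = 8
te_F = (7 + 4·8 + 15)/6 = 54/6 = 9
te_G = (8 + 4·13 + 18)/6 = 78/6 = 13

Forward pass:
ES_A = 0; EF_A = 9
ES_B = 9; EF_B = 9+16 = 25
ES_C = 9; EF_C = 9+11 = 20
ES_D = 9; EF_D = 9+12 = 21
ES_E = max(EF_C=20, EF_D=21) = 21; EF_E = 21+8 = 29
ES_F = max(EF_B=25, EF_D=21) = 25; EF_F = 25+9 = 34
ES_G = max(EF_D=21, EF_E=29, EF_F=34) = 34; EF_G = 34+13 = 47
Expected project duration μ = 47 days. Critical path: A → B → F → G.

47 days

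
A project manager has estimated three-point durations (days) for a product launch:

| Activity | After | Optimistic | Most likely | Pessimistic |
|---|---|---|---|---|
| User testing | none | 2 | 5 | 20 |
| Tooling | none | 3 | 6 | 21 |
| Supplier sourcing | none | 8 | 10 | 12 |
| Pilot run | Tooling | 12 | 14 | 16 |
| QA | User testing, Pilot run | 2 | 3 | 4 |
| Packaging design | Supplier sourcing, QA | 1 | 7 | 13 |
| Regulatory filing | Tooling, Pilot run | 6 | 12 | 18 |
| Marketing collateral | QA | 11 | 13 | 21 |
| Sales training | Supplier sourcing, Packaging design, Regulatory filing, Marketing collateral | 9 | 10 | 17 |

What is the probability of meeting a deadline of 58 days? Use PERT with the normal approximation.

te_User testing = (2 + 4·5 + 20)/6 = 42/6 = 7; σ²_User testing = ((20−2)/6)² = 9.000
te_Tooling = (3 + 4·6 + 21)/6 = 48/6 = 8; σ²_Tooling = ((21−3)/6)² = 9.000
te_Supplier sourcing = (8 + 4·10 + 12)/6 = 60/6 = 10; σ²_Supplier sourcing = ((12−8)/6)² = 0.444
te_Pilot run = (12 + 4·14 + 16)/6 = 84/6 = 14; σ²_Pilot run = ((16−12)/6)² = 0.444
te_QA = (2 + 4·3 + 4)/6 = 18/6 = 3; σ²_QA = ((4−2)/6)² = 0.111
te_Packaging design = (1 + 4·7 + 13)/6 = 42/6 = 7; σ²_Packaging design = ((13−1)/6)² = 4.000
te_Regulatory filing = (6 + 4·12 + 18)/6 = 72/6 = 12; σ²_Regulatory filing = ((18−6)/6)² = 4.000
te_Marketing collateral = (11 + 4·13 + 21)/6 = 84/6 = 14; σ²_Marketing collateral = ((21−11)/6)² = 2.778
te_Sales training = (9 + 4·10 + 17)/6 = 66/6 = 11; σ²_Sales training = ((17−9)/6)² = 1.778

Forward pass:
ES_User testing = 0; EF_User testing = 7
ES_Tooling = 0; EF_Tooling = 8
ES_Supplier sourcing = 0; EF_Supplier sourcing = 10
ES_Pilot run = 8; EF_Pilot run = 8+14 = 22
ES_QA = max(EF_User testing=7, EF_Pilot run=22) = 22; EF_QA = 22+3 = 25
ES_Packaging design = max(EF_Supplier sourcing=10, EF_QA=25) = 25; EF_Packaging design = 25+7 = 32
ES_Regulatory filing = max(EF_Tooling=8, EF_Pilot run=22) = 22; EF_Regulatory filing = 22+12 = 34
ES_Marketing collateral = 25; EF_Marketing collateral = 25+14 = 39
ES_Sales training = max(EF_Supplier sourcing=10, EF_Packaging design=32, EF_Regulatory filing=34, EF_Marketing collateral=39) = 39; EF_Sales training = 39+11 = 50
Expected project duration μ = 50 days. Critical path: Tooling → Pilot run → QA → Marketing collateral → Sales training.

Variance along critical path = 9.000 + 0.444 + 0.111 + 2.778 + 1.778 = 14.111; σ = √14.111 = 3.756 days.
Z = (58 − 50) / 3.756 = 2.130
P(T ≤ 58) = Φ(2.130) ≈ 0.983

0.983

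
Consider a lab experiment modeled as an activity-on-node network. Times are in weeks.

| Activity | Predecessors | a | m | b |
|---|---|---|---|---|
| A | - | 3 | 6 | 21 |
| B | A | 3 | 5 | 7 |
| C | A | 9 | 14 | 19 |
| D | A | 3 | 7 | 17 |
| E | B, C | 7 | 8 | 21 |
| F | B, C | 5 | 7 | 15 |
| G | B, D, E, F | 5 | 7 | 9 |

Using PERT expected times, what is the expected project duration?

39 weeks

te_A = (3 + 4·6 + 21)/6 = 48/6 = 8
te_B = (3 + 4·5 + 7)/6 = 30/6 = 5
te_C = (9 + 4·14 + 19)/6 = 84/6 = 14
te_D = (3 + 4·7 + 17)/6 = 48/6 = 8
te_E = (7 + 4·8 + 21)/6 = 60/6 = 10
te_F = (5 + 4·7 + 15)/6 = 48/6 = 8
te_G = (5 + 4·7 + 9)/6 = 42/6 = 7

Forward pass:
ES_A = 0; EF_A = 8
ES_B = 8; EF_B = 8+5 = 13
ES_C = 8; EF_C = 8+14 = 22
ES_D = 8; EF_D = 8+8 = 16
ES_E = max(EF_B=13, EF_C=22) = 22; EF_E = 22+10 = 32
ES_F = max(EF_B=13, EF_C=22) = 22; EF_F = 22+8 = 30
ES_G = max(EF_B=13, EF_D=16, EF_E=32, EF_F=30) = 32; EF_G = 32+7 = 39
Expected project duration μ = 39 weeks. Critical path: A → C → E → G.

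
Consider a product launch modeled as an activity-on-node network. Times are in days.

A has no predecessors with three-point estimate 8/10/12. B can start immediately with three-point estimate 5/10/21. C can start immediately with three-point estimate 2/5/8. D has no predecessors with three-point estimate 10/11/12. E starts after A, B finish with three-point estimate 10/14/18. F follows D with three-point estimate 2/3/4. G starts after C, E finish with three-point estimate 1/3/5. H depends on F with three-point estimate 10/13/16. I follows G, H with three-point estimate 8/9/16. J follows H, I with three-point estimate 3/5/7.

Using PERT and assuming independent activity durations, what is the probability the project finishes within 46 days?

te_A = (8 + 4·10 + 12)/6 = 60/6 = 10; σ²_A = ((12−8)/6)² = 0.444
te_B = (5 + 4·10 + 21)/6 = 66/6 = 11; σ²_B = ((21−5)/6)² = 7.111
te_C = (2 + 4·5 + 8)/6 = 30/6 = 5; σ²_C = ((8−2)/6)² = 1.000
te_D = (10 + 4·11 + 12)/6 = 66/6 = 11; σ²_D = ((12−10)/6)² = 0.111
te_E = (10 + 4·14 + 18)/6 = 84/6 = 14; σ²_E = ((18−10)/6)² = 1.778
te_F = (2 + 4·3 + 4)/6 = 18/6 = 3; σ²_F = ((4−2)/6)² = 0.111
te_G = (1 + 4·3 + 5)/6 = 18/6 = 3; σ²_G = ((5−1)/6)² = 0.444
te_H = (10 + 4·13 + 16)/6 = 78/6 = 13; σ²_H = ((16−10)/6)² = 1.000
te_I = (8 + 4·9 + 16)/6 = 60/6 = 10; σ²_I = ((16−8)/6)² = 1.778
te_J = (3 + 4·5 + 7)/6 = 30/6 = 5; σ²_J = ((7−3)/6)² = 0.444

Forward pass:
ES_A = 0; EF_A = 10
ES_B = 0; EF_B = 11
ES_C = 0; EF_C = 5
ES_D = 0; EF_D = 11
ES_E = max(EF_A=10, EF_B=11) = 11; EF_E = 11+14 = 25
ES_F = 11; EF_F = 11+3 = 14
ES_G = max(EF_C=5, EF_E=25) = 25; EF_G = 25+3 = 28
ES_H = 14; EF_H = 14+13 = 27
ES_I = max(EF_G=28, EF_H=27) = 28; EF_I = 28+10 = 38
ES_J = max(EF_H=27, EF_I=38) = 38; EF_J = 38+5 = 43
Expected project duration μ = 43 days. Critical path: B → E → G → I → J.

Variance along critical path = 7.111 + 1.778 + 0.444 + 1.778 + 0.444 = 11.556; σ = √11.556 = 3.399 days.
Z = (46 − 43) / 3.399 = 0.883
P(T ≤ 46) = Φ(0.883) ≈ 0.811

0.811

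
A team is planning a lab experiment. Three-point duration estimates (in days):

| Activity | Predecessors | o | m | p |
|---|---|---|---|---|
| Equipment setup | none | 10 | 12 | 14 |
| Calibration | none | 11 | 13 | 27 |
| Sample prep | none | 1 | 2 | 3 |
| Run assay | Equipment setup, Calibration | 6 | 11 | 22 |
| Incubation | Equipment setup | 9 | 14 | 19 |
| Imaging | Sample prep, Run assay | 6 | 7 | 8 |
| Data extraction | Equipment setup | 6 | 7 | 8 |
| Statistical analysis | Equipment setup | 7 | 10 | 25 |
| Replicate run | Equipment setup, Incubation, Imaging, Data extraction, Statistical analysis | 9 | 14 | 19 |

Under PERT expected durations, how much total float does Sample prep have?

25 days

te_Equipment setup = (10 + 4·12 + 14)/6 = 72/6 = 12
te_Calibration = (11 + 4·13 + 27)/6 = 90/6 = 15
te_Sample prep = (1 + 4·2 + 3)/6 = 12/6 = 2
te_Run assay = (6 + 4·11 + 22)/6 = 72/6 = 12
te_Incubation = (9 + 4·14 + 19)/6 = 84/6 = 14
te_Imaging = (6 + 4·7 + 8)/6 = 42/6 = 7
te_Data extraction = (6 + 4·7 + 8)/6 = 42/6 = 7
te_Statistical analysis = (7 + 4·10 + 25)/6 = 72/6 = 12
te_Replicate run = (9 + 4·14 + 19)/6 = 84/6 = 14

Forward pass:
ES_Equipment setup = 0; EF_Equipment setup = 12
ES_Calibration = 0; EF_Calibration = 15
ES_Sample prep = 0; EF_Sample prep = 2
ES_Run assay = max(EF_Equipment setup=12, EF_Calibration=15) = 15; EF_Run assay = 15+12 = 27
ES_Incubation = 12; EF_Incubation = 12+14 = 26
ES_Imaging = max(EF_Sample prep=2, EF_Run assay=27) = 27; EF_Imaging = 27+7 = 34
ES_Data extraction = 12; EF_Data extraction = 12+7 = 19
ES_Statistical analysis = 12; EF_Statistical analysis = 12+12 = 24
ES_Replicate run = max(EF_Equipment setup=12, EF_Incubation=26, EF_Imaging=34, EF_Data extraction=19, EF_Statistical analysis=24) = 34; EF_Replicate run = 34+14 = 48
Expected project duration μ = 48 days. Critical path: Calibration → Run assay → Imaging → Replicate run.

Backward pass:
LF_Replicate run = 48; LS_Replicate run = 48−14 = 34
LF_Statistical analysis = LS_Replicate run = 34; LS_Statistical analysis = 34−12 = 22
LF_Data extraction = LS_Replicate run = 34; LS_Data extraction = 34−7 = 27
LF_Imaging = LS_Replicate run = 34; LS_Imaging = 34−7 = 27
LF_Incubation = LS_Replicate run = 34; LS_Incubation = 34−14 = 20
LF_Run assay = LS_Imaging = 27; LS_Run assay = 27−12 = 15
LF_Sample prep = LS_Imaging = 27; LS_Sample prep = 27−2 = 25
LF_Calibration = LS_Run assay = 15; LS_Calibration = 15−15 = 0
LF_Equipment setup = min(LS_Run assay=15, LS_Incubation=20, LS_Data extraction=27, LS_Statistical analysis=22, LS_Replicate run=34) = 15; LS_Equipment setup = 15−12 = 3
Slack_Sample prep = LS_Sample prep − ES_Sample prep = 25 − 0 = 25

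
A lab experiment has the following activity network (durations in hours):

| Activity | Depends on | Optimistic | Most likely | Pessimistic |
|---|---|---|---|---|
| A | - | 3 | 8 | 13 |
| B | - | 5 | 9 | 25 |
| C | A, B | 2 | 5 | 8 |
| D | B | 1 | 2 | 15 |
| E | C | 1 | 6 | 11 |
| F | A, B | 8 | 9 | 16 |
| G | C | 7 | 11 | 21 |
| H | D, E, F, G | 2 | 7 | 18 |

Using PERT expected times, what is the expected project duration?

te_A = (3 + 4·8 + 13)/6 = 48/6 = 8
te_B = (5 + 4·9 + 25)/6 = 66/6 = 11
te_C = (2 + 4·5 + 8)/6 = 30/6 = 5
te_D = (1 + 4·2 + 15)/6 = 24/6 = 4
te_E = (1 + 4·6 + 11)/6 = 36/6 = 6
te_F = (8 + 4·9 + 16)/6 = 60/6 = 10
te_G = (7 + 4·11 + 21)/6 = 72/6 = 12
te_H = (2 + 4·7 + 18)/6 = 48/6 = 8

Forward pass:
ES_A = 0; EF_A = 8
ES_B = 0; EF_B = 11
ES_C = max(EF_A=8, EF_B=11) = 11; EF_C = 11+5 = 16
ES_D = 11; EF_D = 11+4 = 15
ES_E = 16; EF_E = 16+6 = 22
ES_F = max(EF_A=8, EF_B=11) = 11; EF_F = 11+10 = 21
ES_G = 16; EF_G = 16+12 = 28
ES_H = max(EF_D=15, EF_E=22, EF_F=21, EF_G=28) = 28; EF_H = 28+8 = 36
Expected project duration μ = 36 hours. Critical path: B → C → G → H.

36 hours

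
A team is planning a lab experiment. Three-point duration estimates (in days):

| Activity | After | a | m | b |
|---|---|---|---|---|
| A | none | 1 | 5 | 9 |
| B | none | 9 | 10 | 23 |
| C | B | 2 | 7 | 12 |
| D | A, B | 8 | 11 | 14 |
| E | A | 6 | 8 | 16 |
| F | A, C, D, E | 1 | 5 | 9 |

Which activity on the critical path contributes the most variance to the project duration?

te_A = (1 + 4·5 + 9)/6 = 30/6 = 5; σ²_A = ((9−1)/6)² = 1.778
te_B = (9 + 4·10 + 23)/6 = 72/6 = 12; σ²_B = ((23−9)/6)² = 5.444
te_C = (2 + 4·7 + 12)/6 = 42/6 = 7; σ²_C = ((12−2)/6)² = 2.778
te_D = (8 + 4·11 + 14)/6 = 66/6 = 11; σ²_D = ((14−8)/6)² = 1.000
te_E = (6 + 4·8 + 16)/6 = 54/6 = 9; σ²_E = ((16−6)/6)² = 2.778
te_F = (1 + 4·5 + 9)/6 = 30/6 = 5; σ²_F = ((9−1)/6)² = 1.778

Forward pass:
ES_A = 0; EF_A = 5
ES_B = 0; EF_B = 12
ES_C = 12; EF_C = 12+7 = 19
ES_D = max(EF_A=5, EF_B=12) = 12; EF_D = 12+11 = 23
ES_E = 5; EF_E = 5+9 = 14
ES_F = max(EF_A=5, EF_C=19, EF_D=23, EF_E=14) = 23; EF_F = 23+5 = 28
Expected project duration μ = 28 days. Critical path: B → D → F.

Variances on critical path: σ²_B=5.444, σ²_D=1.000, σ²_F=1.778.
Largest is σ²_B = 5.444.

B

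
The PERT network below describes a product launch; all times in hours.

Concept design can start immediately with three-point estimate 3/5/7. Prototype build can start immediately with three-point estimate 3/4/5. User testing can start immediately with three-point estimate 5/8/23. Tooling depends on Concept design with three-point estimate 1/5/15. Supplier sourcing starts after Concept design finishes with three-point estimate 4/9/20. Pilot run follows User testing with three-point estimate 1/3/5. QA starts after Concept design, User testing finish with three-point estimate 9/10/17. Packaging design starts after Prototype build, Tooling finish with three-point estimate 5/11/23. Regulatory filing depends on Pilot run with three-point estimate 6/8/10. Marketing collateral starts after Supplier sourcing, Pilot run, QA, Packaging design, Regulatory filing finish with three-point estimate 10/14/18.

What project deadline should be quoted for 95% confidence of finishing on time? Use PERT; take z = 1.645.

te_Concept design = (3 + 4·5 + 7)/6 = 30/6 = 5; σ²_Concept design = ((7−3)/6)² = 0.444
te_Prototype build = (3 + 4·4 + 5)/6 = 24/6 = 4; σ²_Prototype build = ((5−3)/6)² = 0.111
te_User testing = (5 + 4·8 + 23)/6 = 60/6 = 10; σ²_User testing = ((23−5)/6)² = 9.000
te_Tooling = (1 + 4·5 + 15)/6 = 36/6 = 6; σ²_Tooling = ((15−1)/6)² = 5.444
te_Supplier sourcing = (4 + 4·9 + 20)/6 = 60/6 = 10; σ²_Supplier sourcing = ((20−4)/6)² = 7.111
te_Pilot run = (1 + 4·3 + 5)/6 = 18/6 = 3; σ²_Pilot run = ((5−1)/6)² = 0.444
te_QA = (9 + 4·10 + 17)/6 = 66/6 = 11; σ²_QA = ((17−9)/6)² = 1.778
te_Packaging design = (5 + 4·11 + 23)/6 = 72/6 = 12; σ²_Packaging design = ((23−5)/6)² = 9.000
te_Regulatory filing = (6 + 4·8 + 10)/6 = 48/6 = 8; σ²_Regulatory filing = ((10−6)/6)² = 0.444
te_Marketing collateral = (10 + 4·14 + 18)/6 = 84/6 = 14; σ²_Marketing collateral = ((18−10)/6)² = 1.778

Forward pass:
ES_Concept design = 0; EF_Concept design = 5
ES_Prototype build = 0; EF_Prototype build = 4
ES_User testing = 0; EF_User testing = 10
ES_Tooling = 5; EF_Tooling = 5+6 = 11
ES_Supplier sourcing = 5; EF_Supplier sourcing = 5+10 = 15
ES_Pilot run = 10; EF_Pilot run = 10+3 = 13
ES_QA = max(EF_Concept design=5, EF_User testing=10) = 10; EF_QA = 10+11 = 21
ES_Packaging design = max(EF_Prototype build=4, EF_Tooling=11) = 11; EF_Packaging design = 11+12 = 23
ES_Regulatory filing = 13; EF_Regulatory filing = 13+8 = 21
ES_Marketing collateral = max(EF_Supplier sourcing=15, EF_Pilot run=13, EF_QA=21, EF_Packaging design=23, EF_Regulatory filing=21) = 23; EF_Marketing collateral = 23+14 = 37
Expected project duration μ = 37 hours. Critical path: Concept design → Tooling → Packaging design → Marketing collateral.

Variance along critical path = 0.444 + 5.444 + 9.000 + 1.778 = 16.667; σ = 4.082 hours.
D = μ + z·σ = 37 + 1.645·4.082 = 43.7 hours

43.7 hours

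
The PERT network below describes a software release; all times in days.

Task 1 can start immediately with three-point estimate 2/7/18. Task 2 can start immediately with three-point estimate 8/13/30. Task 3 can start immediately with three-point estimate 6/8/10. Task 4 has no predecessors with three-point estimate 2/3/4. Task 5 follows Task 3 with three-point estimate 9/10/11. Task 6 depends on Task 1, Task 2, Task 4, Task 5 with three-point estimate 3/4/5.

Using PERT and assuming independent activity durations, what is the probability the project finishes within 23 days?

0.890

te_Task 1 = (2 + 4·7 + 18)/6 = 48/6 = 8; σ²_Task 1 = ((18−2)/6)² = 7.111
te_Task 2 = (8 + 4·13 + 30)/6 = 90/6 = 15; σ²_Task 2 = ((30−8)/6)² = 13.444
te_Task 3 = (6 + 4·8 + 10)/6 = 48/6 = 8; σ²_Task 3 = ((10−6)/6)² = 0.444
te_Task 4 = (2 + 4·3 + 4)/6 = 18/6 = 3; σ²_Task 4 = ((4−2)/6)² = 0.111
te_Task 5 = (9 + 4·10 + 11)/6 = 60/6 = 10; σ²_Task 5 = ((11−9)/6)² = 0.111
te_Task 6 = (3 + 4·4 + 5)/6 = 24/6 = 4; σ²_Task 6 = ((5−3)/6)² = 0.111

Forward pass:
ES_Task 1 = 0; EF_Task 1 = 8
ES_Task 2 = 0; EF_Task 2 = 15
ES_Task 3 = 0; EF_Task 3 = 8
ES_Task 4 = 0; EF_Task 4 = 3
ES_Task 5 = 8; EF_Task 5 = 8+10 = 18
ES_Task 6 = max(EF_Task 1=8, EF_Task 2=15, EF_Task 4=3, EF_Task 5=18) = 18; EF_Task 6 = 18+4 = 22
Expected project duration μ = 22 days. Critical path: Task 3 → Task 5 → Task 6.

Variance along critical path = 0.444 + 0.111 + 0.111 = 0.667; σ = √0.667 = 0.816 days.
Z = (23 − 22) / 0.816 = 1.225
P(T ≤ 23) = Φ(1.225) ≈ 0.890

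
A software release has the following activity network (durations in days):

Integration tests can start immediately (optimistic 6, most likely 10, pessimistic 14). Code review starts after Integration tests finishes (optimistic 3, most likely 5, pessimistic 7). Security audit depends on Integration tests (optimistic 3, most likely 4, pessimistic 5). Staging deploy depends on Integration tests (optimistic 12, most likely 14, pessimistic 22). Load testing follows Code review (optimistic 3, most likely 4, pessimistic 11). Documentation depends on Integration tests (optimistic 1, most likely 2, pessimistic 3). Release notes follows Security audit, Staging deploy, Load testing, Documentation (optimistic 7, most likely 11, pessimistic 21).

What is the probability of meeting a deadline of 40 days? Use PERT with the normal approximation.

0.829

te_Integration tests = (6 + 4·10 + 14)/6 = 60/6 = 10; σ²_Integration tests = ((14−6)/6)² = 1.778
te_Code review = (3 + 4·5 + 7)/6 = 30/6 = 5; σ²_Code review = ((7−3)/6)² = 0.444
te_Security audit = (3 + 4·4 + 5)/6 = 24/6 = 4; σ²_Security audit = ((5−3)/6)² = 0.111
te_Staging deploy = (12 + 4·14 + 22)/6 = 90/6 = 15; σ²_Staging deploy = ((22−12)/6)² = 2.778
te_Load testing = (3 + 4·4 + 11)/6 = 30/6 = 5; σ²_Load testing = ((11−3)/6)² = 1.778
te_Documentation = (1 + 4·2 + 3)/6 = 12/6 = 2; σ²_Documentation = ((3−1)/6)² = 0.111
te_Release notes = (7 + 4·11 + 21)/6 = 72/6 = 12; σ²_Release notes = ((21−7)/6)² = 5.444

Forward pass:
ES_Integration tests = 0; EF_Integration tests = 10
ES_Code review = 10; EF_Code review = 10+5 = 15
ES_Security audit = 10; EF_Security audit = 10+4 = 14
ES_Staging deploy = 10; EF_Staging deploy = 10+15 = 25
ES_Load testing = 15; EF_Load testing = 15+5 = 20
ES_Documentation = 10; EF_Documentation = 10+2 = 12
ES_Release notes = max(EF_Security audit=14, EF_Staging deploy=25, EF_Load testing=20, EF_Documentation=12) = 25; EF_Release notes = 25+12 = 37
Expected project duration μ = 37 days. Critical path: Integration tests → Staging deploy → Release notes.

Variance along critical path = 1.778 + 2.778 + 5.444 = 10.000; σ = √10.000 = 3.162 days.
Z = (40 − 37) / 3.162 = 0.949
P(T ≤ 40) = Φ(0.949) ≈ 0.829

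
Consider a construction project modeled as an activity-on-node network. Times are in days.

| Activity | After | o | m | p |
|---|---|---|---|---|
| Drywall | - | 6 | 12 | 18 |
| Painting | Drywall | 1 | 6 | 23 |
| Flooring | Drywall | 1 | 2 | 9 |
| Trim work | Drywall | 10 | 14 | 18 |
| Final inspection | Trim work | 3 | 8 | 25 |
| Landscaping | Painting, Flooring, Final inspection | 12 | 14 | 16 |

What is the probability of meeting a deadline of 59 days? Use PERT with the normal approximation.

0.979

te_Drywall = (6 + 4·12 + 18)/6 = 72/6 = 12; σ²_Drywall = ((18−6)/6)² = 4.000
te_Painting = (1 + 4·6 + 23)/6 = 48/6 = 8; σ²_Painting = ((23−1)/6)² = 13.444
te_Flooring = (1 + 4·2 + 9)/6 = 18/6 = 3; σ²_Flooring = ((9−1)/6)² = 1.778
te_Trim work = (10 + 4·14 + 18)/6 = 84/6 = 14; σ²_Trim work = ((18−10)/6)² = 1.778
te_Final inspection = (3 + 4·8 + 25)/6 = 60/6 = 10; σ²_Final inspection = ((25−3)/6)² = 13.444
te_Landscaping = (12 + 4·14 + 16)/6 = 84/6 = 14; σ²_Landscaping = ((16−12)/6)² = 0.444

Forward pass:
ES_Drywall = 0; EF_Drywall = 12
ES_Painting = 12; EF_Painting = 12+8 = 20
ES_Flooring = 12; EF_Flooring = 12+3 = 15
ES_Trim work = 12; EF_Trim work = 12+14 = 26
ES_Final inspection = 26; EF_Final inspection = 26+10 = 36
ES_Landscaping = max(EF_Painting=20, EF_Flooring=15, EF_Final inspection=36) = 36; EF_Landscaping = 36+14 = 50
Expected project duration μ = 50 days. Critical path: Drywall → Trim work → Final inspection → Landscaping.

Variance along critical path = 4.000 + 1.778 + 13.444 + 0.444 = 19.667; σ = √19.667 = 4.435 days.
Z = (59 − 50) / 4.435 = 2.029
P(T ≤ 59) = Φ(2.029) ≈ 0.979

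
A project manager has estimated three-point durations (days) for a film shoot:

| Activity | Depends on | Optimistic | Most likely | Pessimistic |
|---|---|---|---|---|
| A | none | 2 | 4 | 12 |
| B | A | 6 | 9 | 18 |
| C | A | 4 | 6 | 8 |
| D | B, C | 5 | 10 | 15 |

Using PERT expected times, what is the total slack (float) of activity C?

4 days

te_A = (2 + 4·4 + 12)/6 = 30/6 = 5
te_B = (6 + 4·9 + 18)/6 = 60/6 = 10
te_C = (4 + 4·6 + 8)/6 = 36/6 = 6
te_D = (5 + 4·10 + 15)/6 = 60/6 = 10

Forward pass:
ES_A = 0; EF_A = 5
ES_B = 5; EF_B = 5+10 = 15
ES_C = 5; EF_C = 5+6 = 11
ES_D = max(EF_B=15, EF_C=11) = 15; EF_D = 15+10 = 25
Expected project duration μ = 25 days. Critical path: A → B → D.

Backward pass:
LF_D = 25; LS_D = 25−10 = 15
LF_C = LS_D = 15; LS_C = 15−6 = 9
LF_B = LS_D = 15; LS_B = 15−10 = 5
LF_A = min(LS_B=5, LS_C=9) = 5; LS_A = 5−5 = 0
Slack_C = LS_C − ES_C = 9 − 5 = 4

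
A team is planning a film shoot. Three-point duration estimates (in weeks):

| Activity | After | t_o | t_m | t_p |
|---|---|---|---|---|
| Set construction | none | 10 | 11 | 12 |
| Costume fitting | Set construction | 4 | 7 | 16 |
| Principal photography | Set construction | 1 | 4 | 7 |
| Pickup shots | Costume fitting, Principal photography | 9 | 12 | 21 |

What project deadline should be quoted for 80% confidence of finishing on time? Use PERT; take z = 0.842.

34.4 weeks

te_Set construction = (10 + 4·11 + 12)/6 = 66/6 = 11; σ²_Set construction = ((12−10)/6)² = 0.111
te_Costume fitting = (4 + 4·7 + 16)/6 = 48/6 = 8; σ²_Costume fitting = ((16−4)/6)² = 4.000
te_Principal photography = (1 + 4·4 + 7)/6 = 24/6 = 4; σ²_Principal photography = ((7−1)/6)² = 1.000
te_Pickup shots = (9 + 4·12 + 21)/6 = 78/6 = 13; σ²_Pickup shots = ((21−9)/6)² = 4.000

Forward pass:
ES_Set construction = 0; EF_Set construction = 11
ES_Costume fitting = 11; EF_Costume fitting = 11+8 = 19
ES_Principal photography = 11; EF_Principal photography = 11+4 = 15
ES_Pickup shots = max(EF_Costume fitting=19, EF_Principal photography=15) = 19; EF_Pickup shots = 19+13 = 32
Expected project duration μ = 32 weeks. Critical path: Set construction → Costume fitting → Pickup shots.

Variance along critical path = 0.111 + 4.000 + 4.000 = 8.111; σ = 2.848 weeks.
D = μ + z·σ = 32 + 0.842·2.848 = 34.4 weeks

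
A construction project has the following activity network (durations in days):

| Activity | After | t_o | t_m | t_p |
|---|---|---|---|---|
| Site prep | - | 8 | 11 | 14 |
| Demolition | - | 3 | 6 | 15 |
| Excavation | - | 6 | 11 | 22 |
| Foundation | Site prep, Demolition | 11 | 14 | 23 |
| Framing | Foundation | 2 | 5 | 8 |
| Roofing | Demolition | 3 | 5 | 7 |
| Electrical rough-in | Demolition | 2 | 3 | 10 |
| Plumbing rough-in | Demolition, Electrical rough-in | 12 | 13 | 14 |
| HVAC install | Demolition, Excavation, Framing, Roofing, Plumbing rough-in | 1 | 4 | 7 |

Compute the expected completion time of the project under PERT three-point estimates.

te_Site prep = (8 + 4·11 + 14)/6 = 66/6 = 11
te_Demolition = (3 + 4·6 + 15)/6 = 42/6 = 7
te_Excavation = (6 + 4·11 + 22)/6 = 72/6 = 12
te_Foundation = (11 + 4·14 + 23)/6 = 90/6 = 15
te_Framing = (2 + 4·5 + 8)/6 = 30/6 = 5
te_Roofing = (3 + 4·5 + 7)/6 = 30/6 = 5
te_Electrical rough-in = (2 + 4·3 + 10)/6 = 24/6 = 4
te_Plumbing rough-in = (12 + 4·13 + 14)/6 = 78/6 = 13
te_HVAC install = (1 + 4·4 + 7)/6 = 24/6 = 4

Forward pass:
ES_Site prep = 0; EF_Site prep = 11
ES_Demolition = 0; EF_Demolition = 7
ES_Excavation = 0; EF_Excavation = 12
ES_Foundation = max(EF_Site prep=11, EF_Demolition=7) = 11; EF_Foundation = 11+15 = 26
ES_Framing = 26; EF_Framing = 26+5 = 31
ES_Roofing = 7; EF_Roofing = 7+5 = 12
ES_Electrical rough-in = 7; EF_Electrical rough-in = 7+4 = 11
ES_Plumbing rough-in = max(EF_Demolition=7, EF_Electrical rough-in=11) = 11; EF_Plumbing rough-in = 11+13 = 24
ES_HVAC install = max(EF_Demolition=7, EF_Excavation=12, EF_Framing=31, EF_Roofing=12, EF_Plumbing rough-in=24) = 31; EF_HVAC install = 31+4 = 35
Expected project duration μ = 35 days. Critical path: Site prep → Foundation → Framing → HVAC install.

35 days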